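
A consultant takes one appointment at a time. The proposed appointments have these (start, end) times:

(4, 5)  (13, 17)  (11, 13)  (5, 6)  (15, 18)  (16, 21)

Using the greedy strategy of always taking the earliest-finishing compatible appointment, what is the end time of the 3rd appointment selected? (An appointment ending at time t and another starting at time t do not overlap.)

Sorted by end: (4,5)  (5,6)  (11,13)  (13,17)  (15,18)  (16,21)
take (4,5); take (5,6); take (11,13); take (13,17); skip (15,18).
Selected: (4,5) (5,6) (11,13) (13,17)

13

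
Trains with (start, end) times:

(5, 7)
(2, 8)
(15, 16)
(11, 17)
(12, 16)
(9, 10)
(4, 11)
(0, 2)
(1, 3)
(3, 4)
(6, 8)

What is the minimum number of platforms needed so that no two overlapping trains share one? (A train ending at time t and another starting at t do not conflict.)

4

Count concurrent intervals with a sweep; the peak is the room count.
starts: [0, 1, 2, 3, 4, 5, 6, 9, 11, 12, 15]
ends:   [2, 3, 4, 7, 8, 8, 10, 11, 16, 16, 17]
s0→1 s1→2 e2→1 s2→2 e3→1 s3→2 e4→1 s4→2 s5→3 s6→4  — peak 4.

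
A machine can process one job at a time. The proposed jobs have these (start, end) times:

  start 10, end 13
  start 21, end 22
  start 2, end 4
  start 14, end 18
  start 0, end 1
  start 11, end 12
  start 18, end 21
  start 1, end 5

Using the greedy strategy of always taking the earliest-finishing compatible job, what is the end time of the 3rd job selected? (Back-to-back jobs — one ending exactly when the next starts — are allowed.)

Order by finish time; keep every interval that doesn't clash with the previous kept one.
By end time: (0,1), (2,4), (1,5), (11,12), (10,13), (14,18), (18,21), (21,22).
Pick (0,1); next start ≥ 1 → (2,4); next start ≥ 4 → (11,12); next start ≥ 12 → (14,18); next start ≥ 18 → (18,21); next start ≥ 21 → (21,22).
Selected: (0,1) (2,4) (11,12) (14,18) (18,21) (21,22)

12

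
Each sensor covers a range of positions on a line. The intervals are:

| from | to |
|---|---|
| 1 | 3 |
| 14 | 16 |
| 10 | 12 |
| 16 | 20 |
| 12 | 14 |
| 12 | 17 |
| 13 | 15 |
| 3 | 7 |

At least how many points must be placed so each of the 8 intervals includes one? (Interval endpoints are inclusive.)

4

By right end: [1,3]  [3,7]  [10,12]  [12,14]  [13,15]  [14,16]  [12,17]  [16,20]
[1,3] uncovered → point at 3; [10,12] uncovered → point at 12; [13,15] uncovered → point at 15; [16,20] uncovered → point at 20.
Points: 3, 12, 15, 20 (4 total).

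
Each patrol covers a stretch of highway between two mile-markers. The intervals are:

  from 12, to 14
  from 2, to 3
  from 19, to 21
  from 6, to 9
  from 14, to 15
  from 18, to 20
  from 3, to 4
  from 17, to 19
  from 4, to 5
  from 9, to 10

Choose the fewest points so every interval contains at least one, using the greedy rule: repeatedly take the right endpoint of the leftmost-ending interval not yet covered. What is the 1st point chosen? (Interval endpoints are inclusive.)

Sort by right endpoint; whenever an interval is uncovered, place a point at its right end.
By right end: [2,3]  [3,4]  [4,5]  [6,9]  [9,10]  [12,14]  [14,15]  [17,19]  [18,20]  [19,21]
[2,3] uncovered → point at 3; [4,5] uncovered → point at 5; [6,9] uncovered → point at 9; [12,14] uncovered → point at 14; [17,19] uncovered → point at 19.
Points: 3, 5, 9, 14, 19 (5 total).

3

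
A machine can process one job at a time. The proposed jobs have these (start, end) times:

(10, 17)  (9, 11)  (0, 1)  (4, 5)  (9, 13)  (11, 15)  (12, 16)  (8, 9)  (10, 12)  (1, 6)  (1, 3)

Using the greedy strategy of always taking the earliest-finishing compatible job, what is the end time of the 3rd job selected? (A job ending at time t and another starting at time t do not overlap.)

By end time: (0,1), (1,3), (4,5), (1,6), (8,9), (9,11), (10,12), (9,13), (11,15), (12,16), (10,17).
Pick (0,1); next start ≥ 1 → (1,3); next start ≥ 3 → (4,5); next start ≥ 5 → (8,9); next start ≥ 9 → (9,11); next start ≥ 11 → (11,15).
Selected: (0,1) (1,3) (4,5) (8,9) (9,11) (11,15)

5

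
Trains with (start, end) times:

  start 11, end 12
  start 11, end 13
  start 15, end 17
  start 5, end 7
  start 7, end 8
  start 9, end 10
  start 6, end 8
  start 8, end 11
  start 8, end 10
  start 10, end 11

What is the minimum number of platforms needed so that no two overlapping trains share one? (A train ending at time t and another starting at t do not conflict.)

3

Events (time:±→running): 5:+→1 6:+→2 7:-→1 7:+→2 8:-→1 8:-→0 8:+→1 8:+→2 9:+→3 … peak 3.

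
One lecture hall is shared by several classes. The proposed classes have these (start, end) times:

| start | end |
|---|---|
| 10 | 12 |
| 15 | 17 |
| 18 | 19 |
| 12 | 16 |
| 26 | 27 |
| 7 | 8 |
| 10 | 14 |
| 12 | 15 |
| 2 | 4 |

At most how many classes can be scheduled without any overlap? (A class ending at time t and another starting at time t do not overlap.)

7

Order by finish time; keep every interval that doesn't clash with the previous kept one.
Sorted by end: (2,4)  (7,8)  (10,12)  (10,14)  (12,15)  (12,16)  (15,17)  (18,19)  (26,27)
take (2,4); take (7,8); take (10,12); take (12,15); skip (12,16); take (15,17); take (18,19); take (26,27).
Selected 7 classes.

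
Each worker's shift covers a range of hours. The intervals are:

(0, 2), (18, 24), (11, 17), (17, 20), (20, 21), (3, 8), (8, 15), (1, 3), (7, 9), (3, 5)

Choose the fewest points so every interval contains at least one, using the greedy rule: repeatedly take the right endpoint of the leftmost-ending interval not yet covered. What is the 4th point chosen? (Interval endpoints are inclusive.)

17

Sort by right endpoint; whenever an interval is uncovered, place a point at its right end.
By right end: [0,2]  [1,3]  [3,5]  [3,8]  [7,9]  [8,15]  [11,17]  [17,20]  [20,21]  [18,24]
[0,2] uncovered → point at 2; [3,5] uncovered → point at 5; [7,9] uncovered → point at 9; [11,17] uncovered → point at 17; [20,21] uncovered → point at 21.
Points: 2, 5, 9, 17, 21 (5 total).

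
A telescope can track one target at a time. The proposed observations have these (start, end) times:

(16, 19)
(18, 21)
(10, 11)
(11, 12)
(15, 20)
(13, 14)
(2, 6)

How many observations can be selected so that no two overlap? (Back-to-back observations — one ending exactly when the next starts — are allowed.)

5

Greedy by earliest finish: after sorting by end time, pick each interval compatible with the last pick.
By end time: (2,6), (10,11), (11,12), (13,14), (16,19), (15,20), (18,21).
Pick (2,6); next start ≥ 6 → (10,11); next start ≥ 11 → (11,12); next start ≥ 12 → (13,14); next start ≥ 14 → (16,19).
Selected 5 observations.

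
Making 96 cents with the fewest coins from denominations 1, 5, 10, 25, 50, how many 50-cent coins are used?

1

96 − 1×50→46 − 1×25→21 − 2×10→1 − 1×1→0
Count of 50: 1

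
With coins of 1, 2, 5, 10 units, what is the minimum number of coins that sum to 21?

3

Use the largest denomination that fits, subtract, and repeat.
21 − 2×10→1 − 1×1→0
Total coins = 2 + 1 = 3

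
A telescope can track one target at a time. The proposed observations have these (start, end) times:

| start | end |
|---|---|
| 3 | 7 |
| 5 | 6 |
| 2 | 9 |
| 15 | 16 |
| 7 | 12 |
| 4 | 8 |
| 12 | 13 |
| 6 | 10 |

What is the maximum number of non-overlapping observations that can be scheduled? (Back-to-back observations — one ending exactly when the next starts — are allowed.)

Sort by end time and greedily take each interval whose start is ≥ the last chosen end.
By end time: (5,6), (3,7), (4,8), (2,9), (6,10), (7,12), (12,13), (15,16).
Pick (5,6); next start ≥ 6 → (6,10); next start ≥ 10 → (12,13); next start ≥ 13 → (15,16).
Selected 4 observations.

4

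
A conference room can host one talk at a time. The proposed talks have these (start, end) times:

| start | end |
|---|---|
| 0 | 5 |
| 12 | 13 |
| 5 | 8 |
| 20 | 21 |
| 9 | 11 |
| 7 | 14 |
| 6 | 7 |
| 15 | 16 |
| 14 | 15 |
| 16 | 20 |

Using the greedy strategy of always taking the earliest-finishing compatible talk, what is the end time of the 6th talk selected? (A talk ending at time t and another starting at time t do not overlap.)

Sorted by end: (0,5)  (6,7)  (5,8)  (9,11)  (12,13)  (7,14)  (14,15)  (15,16)  (16,20)  (20,21)
take (0,5); take (6,7); skip (5,8); take (9,11); take (12,13); take (14,15); take (15,16); take (16,20); take (20,21).
Selected: (0,5) (6,7) (9,11) (12,13) (14,15) (15,16) (16,20) (20,21)

16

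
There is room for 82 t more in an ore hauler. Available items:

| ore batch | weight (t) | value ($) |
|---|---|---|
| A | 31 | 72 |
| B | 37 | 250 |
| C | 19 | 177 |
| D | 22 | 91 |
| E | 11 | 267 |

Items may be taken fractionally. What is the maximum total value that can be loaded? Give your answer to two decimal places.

756.05

Greedy by value/weight ratio, highest first.
Order: E (267/11=24.27) > C (177/19=9.32) > B (250/37=6.76) > D (91/22=4.14) > A (72/31=2.32)
Fill: take E (11 @ 267) → take C (19 @ 177) → take B (37 @ 250) → take 15/22 of D → 62.05; 82/82 used.
Total value = 756.05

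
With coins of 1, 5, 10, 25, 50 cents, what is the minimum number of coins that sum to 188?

8

188 − 3×50→38 − 1×25→13 − 1×10→3 − 3×1→0
Total coins = 3 + 1 + 1 + 3 = 8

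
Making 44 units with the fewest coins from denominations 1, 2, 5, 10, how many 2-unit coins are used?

2

44 − 4×10→4 − 2×2→0
Count of 2: 2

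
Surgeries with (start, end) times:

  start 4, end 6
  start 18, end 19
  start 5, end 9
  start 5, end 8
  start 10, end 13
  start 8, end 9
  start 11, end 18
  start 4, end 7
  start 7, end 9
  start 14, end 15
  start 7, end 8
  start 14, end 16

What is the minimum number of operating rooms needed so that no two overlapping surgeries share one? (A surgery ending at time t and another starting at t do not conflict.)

The answer is the maximum number of intervals overlapping at any instant.
Events (time:±→running): 4:+→1 4:+→2 5:+→3 5:+→4 … peak 4.

4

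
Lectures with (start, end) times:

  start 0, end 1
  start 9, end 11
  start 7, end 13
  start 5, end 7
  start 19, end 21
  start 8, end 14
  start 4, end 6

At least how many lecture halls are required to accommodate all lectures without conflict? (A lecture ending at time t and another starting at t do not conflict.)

3

Events (time:±→running): 0:+→1 1:-→0 4:+→1 5:+→2 6:-→1 7:-→0 7:+→1 8:+→2 9:+→3 … peak 3.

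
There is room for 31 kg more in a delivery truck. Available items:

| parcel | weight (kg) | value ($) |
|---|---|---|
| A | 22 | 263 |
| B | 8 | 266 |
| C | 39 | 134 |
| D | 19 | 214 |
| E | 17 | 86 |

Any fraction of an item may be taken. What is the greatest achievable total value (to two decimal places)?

Sort by value per unit weight and fill in that order.
Order: B (266/8=33.25) > A (263/22=11.95) > D (214/19=11.26) > E (86/17=5.06) > C (134/39=3.44)
Fill: take B (8 @ 266) → take A (22 @ 263) → take 1/19 of D → 11.26; 31/31 used.
Total value = 540.26

540.26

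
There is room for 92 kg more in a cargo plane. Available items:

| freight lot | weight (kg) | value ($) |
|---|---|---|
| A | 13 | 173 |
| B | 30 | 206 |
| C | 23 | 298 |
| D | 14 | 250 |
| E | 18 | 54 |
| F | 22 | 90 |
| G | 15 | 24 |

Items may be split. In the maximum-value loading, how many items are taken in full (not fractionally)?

Greedy by value/weight ratio, highest first.
Ratios (sorted): D 17.86, A 13.31, C 12.96, B 6.87, F 4.09, E 3.00, G 1.60
take D (14 @ 250); take A (13 @ 173); take C (23 @ 298); take B (30 @ 206); take 12/22 of F → 49.09. Capacity used 92/92.
4 item(s) taken whole; one partial (take 12/22 of F).

4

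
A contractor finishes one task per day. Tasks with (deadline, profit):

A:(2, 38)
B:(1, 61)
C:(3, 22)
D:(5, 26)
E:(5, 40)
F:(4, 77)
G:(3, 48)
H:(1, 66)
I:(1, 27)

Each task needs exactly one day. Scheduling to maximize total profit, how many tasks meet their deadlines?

Take jobs in profit order; each goes to the latest open slot no later than its deadline.
By profit: F(d4,77), H(d1,66), B(d1,61), G(d3,48), E(d5,40), A(d2,38), I(d1,27), D(d5,26), C(d3,22)
F→slot 4; H→slot 1; B skipped; G→slot 3; E→slot 5; A→slot 2; I skipped; D skipped; C skipped.
5 of 9 scheduled.

5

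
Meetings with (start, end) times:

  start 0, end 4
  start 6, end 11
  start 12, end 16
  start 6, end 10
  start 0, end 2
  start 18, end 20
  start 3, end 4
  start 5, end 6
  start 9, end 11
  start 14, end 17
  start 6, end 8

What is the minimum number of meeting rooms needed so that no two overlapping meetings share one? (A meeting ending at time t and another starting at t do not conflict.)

Events (time:±→running): 0:+→1 0:+→2 2:-→1 3:+→2 4:-→1 4:-→0 5:+→1 6:-→0 6:+→1 6:+→2 6:+→3 … peak 3.

3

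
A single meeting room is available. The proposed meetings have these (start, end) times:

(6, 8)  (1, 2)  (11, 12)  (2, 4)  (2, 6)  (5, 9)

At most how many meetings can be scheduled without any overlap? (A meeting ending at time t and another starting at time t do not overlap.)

Sort by end time and greedily take each interval whose start is ≥ the last chosen end.
By end time: (1,2), (2,4), (2,6), (6,8), (5,9), (11,12).
Pick (1,2); next start ≥ 2 → (2,4); next start ≥ 4 → (6,8); next start ≥ 8 → (11,12).
Selected 4 meetings.

4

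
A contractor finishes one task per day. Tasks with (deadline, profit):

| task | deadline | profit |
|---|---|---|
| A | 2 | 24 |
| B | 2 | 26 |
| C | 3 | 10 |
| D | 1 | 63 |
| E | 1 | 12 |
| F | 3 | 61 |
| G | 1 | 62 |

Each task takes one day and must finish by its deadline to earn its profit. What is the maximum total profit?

Sort by profit descending; place each in the latest free slot ≤ its deadline.
Profit order: D=63 G=62 F=61 B=26 A=24 E=12 C=10
Assign: D→slot 1, G skipped, F→slot 3, B→slot 2, A skipped, E skipped, C skipped.
Slots: [1:D] [2:B] [3:F]
Profit = 63 + 26 + 61 = 150

150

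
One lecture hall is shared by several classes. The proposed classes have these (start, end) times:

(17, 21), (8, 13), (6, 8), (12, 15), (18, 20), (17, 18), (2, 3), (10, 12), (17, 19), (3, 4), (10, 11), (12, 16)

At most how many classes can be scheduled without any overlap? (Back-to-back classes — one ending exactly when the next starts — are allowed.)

7

Sorted by end: (2,3)  (3,4)  (6,8)  (10,11)  (10,12)  (8,13)  (12,15)  (12,16)  (17,18)  (17,19)  (18,20)  (17,21)
take (2,3); take (3,4); take (6,8); take (10,11); skip (8,13); take (12,15); take (17,18); take (18,20).
Selected 7 classes.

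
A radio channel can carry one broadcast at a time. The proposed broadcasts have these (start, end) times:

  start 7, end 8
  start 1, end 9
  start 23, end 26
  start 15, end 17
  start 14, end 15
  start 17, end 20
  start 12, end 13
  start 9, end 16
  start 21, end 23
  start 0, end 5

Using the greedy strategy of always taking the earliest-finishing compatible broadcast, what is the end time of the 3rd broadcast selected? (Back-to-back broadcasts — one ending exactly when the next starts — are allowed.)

Sorted by end: (0,5)  (7,8)  (1,9)  (12,13)  (14,15)  (9,16)  (15,17)  (17,20)  (21,23)  (23,26)
take (0,5); take (7,8); take (12,13); take (14,15); skip (9,16); take (15,17); take (17,20); take (21,23); take (23,26).
Selected: (0,5) (7,8) (12,13) (14,15) (15,17) (17,20) (21,23) (23,26)

13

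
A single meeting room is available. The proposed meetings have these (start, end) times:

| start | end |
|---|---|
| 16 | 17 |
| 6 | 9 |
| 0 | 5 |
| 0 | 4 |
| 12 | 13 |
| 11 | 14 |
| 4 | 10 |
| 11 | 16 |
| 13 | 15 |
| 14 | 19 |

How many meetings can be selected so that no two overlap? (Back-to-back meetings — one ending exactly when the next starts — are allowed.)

Sort by end time and greedily take each interval whose start is ≥ the last chosen end.
Sorted by end: (0,4)  (0,5)  (6,9)  (4,10)  (12,13)  (11,14)  (13,15)  (11,16)  (16,17)  (14,19)
take (0,4); skip (0,5); take (6,9); skip (4,10); take (12,13); take (13,15); take (16,17); skip (14,19).
Selected 5 meetings.

5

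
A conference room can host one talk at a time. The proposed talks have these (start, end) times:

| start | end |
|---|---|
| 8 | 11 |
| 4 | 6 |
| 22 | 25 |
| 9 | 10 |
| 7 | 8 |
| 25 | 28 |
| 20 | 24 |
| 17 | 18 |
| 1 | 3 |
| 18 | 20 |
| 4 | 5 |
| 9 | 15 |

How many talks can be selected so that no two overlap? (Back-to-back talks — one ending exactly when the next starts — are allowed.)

Sorted by end: (1,3)  (4,5)  (4,6)  (7,8)  (9,10)  (8,11)  (9,15)  (17,18)  (18,20)  (20,24)  (22,25)  (25,28)
take (1,3); take (4,5); take (7,8); take (9,10); skip (8,11); take (17,18); take (18,20); take (20,24); take (25,28).
Selected 8 talks.

8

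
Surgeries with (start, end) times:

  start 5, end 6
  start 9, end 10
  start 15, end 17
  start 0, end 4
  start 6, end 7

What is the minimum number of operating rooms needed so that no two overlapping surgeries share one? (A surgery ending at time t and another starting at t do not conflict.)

starts: [0, 5, 6, 9, 15]
ends:   [4, 6, 7, 10, 17]
s0→1  — peak 1.

1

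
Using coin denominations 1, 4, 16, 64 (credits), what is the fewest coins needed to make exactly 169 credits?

169 − 2×64→41 − 2×16→9 − 2×4→1 − 1×1→0
Total coins = 2 + 2 + 2 + 1 = 7

7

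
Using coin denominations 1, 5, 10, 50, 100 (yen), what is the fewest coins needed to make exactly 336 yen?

8

Use the largest denomination that fits, subtract, and repeat.
336 = 3×100 + 3×10 + 1×5 + 1×1
Total coins = 3 + 3 + 1 + 1 = 8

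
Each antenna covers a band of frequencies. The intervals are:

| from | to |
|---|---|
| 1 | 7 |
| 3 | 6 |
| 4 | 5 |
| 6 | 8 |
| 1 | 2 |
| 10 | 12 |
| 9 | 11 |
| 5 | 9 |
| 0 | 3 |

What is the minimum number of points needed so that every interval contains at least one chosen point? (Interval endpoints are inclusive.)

4

Process intervals by earliest right end; each time one isn't hit yet, stab at its right endpoint.
By right end: [1,2]  [0,3]  [4,5]  [3,6]  [1,7]  [6,8]  [5,9]  [9,11]  [10,12]
[1,2] uncovered → point at 2; [4,5] uncovered → point at 5; [6,8] uncovered → point at 8; [9,11] uncovered → point at 11.
Points: 2, 5, 8, 11 (4 total).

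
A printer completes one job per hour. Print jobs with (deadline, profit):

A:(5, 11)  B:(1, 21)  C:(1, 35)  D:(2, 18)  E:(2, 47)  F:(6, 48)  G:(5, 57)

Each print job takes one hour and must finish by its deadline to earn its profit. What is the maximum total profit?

By profit: G(d5,57), F(d6,48), E(d2,47), C(d1,35), B(d1,21), D(d2,18), A(d5,11)
G→slot 5; F→slot 6; E→slot 2; C→slot 1; B skipped; D skipped; A→slot 4.
Profit = 35 + 47 + 11 + 57 + 48 = 198

198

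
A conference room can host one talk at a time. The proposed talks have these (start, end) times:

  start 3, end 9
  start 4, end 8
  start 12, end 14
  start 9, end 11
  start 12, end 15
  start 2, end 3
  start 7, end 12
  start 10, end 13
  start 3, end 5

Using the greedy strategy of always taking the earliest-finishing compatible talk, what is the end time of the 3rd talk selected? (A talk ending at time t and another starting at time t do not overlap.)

Sorted by end: (2,3)  (3,5)  (4,8)  (3,9)  (9,11)  (7,12)  (10,13)  (12,14)  (12,15)
take (2,3); take (3,5); take (9,11); take (12,14); skip (12,15).
Selected: (2,3) (3,5) (9,11) (12,14)

11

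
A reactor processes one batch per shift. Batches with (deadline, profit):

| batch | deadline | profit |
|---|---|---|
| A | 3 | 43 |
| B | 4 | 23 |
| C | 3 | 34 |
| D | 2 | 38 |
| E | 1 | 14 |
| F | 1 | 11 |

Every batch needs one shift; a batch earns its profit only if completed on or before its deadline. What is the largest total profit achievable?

By profit: A(d3,43), D(d2,38), C(d3,34), B(d4,23), E(d1,14), F(d1,11)
A→slot 3; D→slot 2; C→slot 1; B→slot 4; E skipped; F skipped.
Profit = 34 + 38 + 43 + 23 = 138

138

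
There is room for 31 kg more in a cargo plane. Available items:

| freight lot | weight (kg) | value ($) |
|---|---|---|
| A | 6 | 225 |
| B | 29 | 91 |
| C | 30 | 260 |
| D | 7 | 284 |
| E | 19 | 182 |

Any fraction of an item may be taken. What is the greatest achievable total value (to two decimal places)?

681.42

Sort by value per unit weight and fill in that order.
Ratios (sorted): D 40.57, A 37.50, E 9.58, C 8.67, B 3.14
take D (7 @ 284); take A (6 @ 225); take 18/19 of E → 172.42. Capacity used 31/31.
Total value = 681.42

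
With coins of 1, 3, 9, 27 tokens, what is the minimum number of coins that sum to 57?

57 − 2×27→3 − 1×3→0
Total coins = 2 + 1 = 3

3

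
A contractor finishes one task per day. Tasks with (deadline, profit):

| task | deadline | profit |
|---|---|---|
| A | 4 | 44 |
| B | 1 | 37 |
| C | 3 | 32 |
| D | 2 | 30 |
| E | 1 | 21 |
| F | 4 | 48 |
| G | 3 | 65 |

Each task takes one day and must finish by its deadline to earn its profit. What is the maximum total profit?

Profit order: G=65 F=48 A=44 B=37 C=32 D=30 E=21
Assign: G→slot 3, F→slot 4, A→slot 2, B→slot 1, C skipped, D skipped, E skipped.
Slots: [1:B] [2:A] [3:G] [4:F]
Profit = 37 + 44 + 65 + 48 = 194

194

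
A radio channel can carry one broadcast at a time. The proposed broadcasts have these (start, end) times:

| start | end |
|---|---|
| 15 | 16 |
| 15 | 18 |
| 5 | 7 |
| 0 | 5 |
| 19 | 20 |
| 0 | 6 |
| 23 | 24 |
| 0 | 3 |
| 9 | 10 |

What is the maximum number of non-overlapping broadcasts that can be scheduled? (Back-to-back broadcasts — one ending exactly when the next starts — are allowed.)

Order by finish time; keep every interval that doesn't clash with the previous kept one.
By end time: (0,3), (0,5), (0,6), (5,7), (9,10), (15,16), (15,18), (19,20), (23,24).
Pick (0,3); next start ≥ 3 → (5,7); next start ≥ 7 → (9,10); next start ≥ 10 → (15,16); next start ≥ 16 → (19,20); next start ≥ 20 → (23,24).
Selected 6 broadcasts.

6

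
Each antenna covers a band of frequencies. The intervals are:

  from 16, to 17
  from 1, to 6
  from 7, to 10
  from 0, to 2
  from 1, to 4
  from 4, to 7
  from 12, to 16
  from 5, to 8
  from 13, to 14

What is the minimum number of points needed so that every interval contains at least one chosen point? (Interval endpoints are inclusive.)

Sort by right endpoint; whenever an interval is uncovered, place a point at its right end.
Sorted: [0,2] [1,4] [1,6] [4,7] [5,8] [7,10] [13,14] [12,16] [16,17]
{[0,2],[1,4],[1,6]} hit by 2; {[4,7],[5,8],[7,10]} hit by 7; {[13,14],[12,16]} hit by 14; {[16,17]} hit by 17.
Points: 2, 7, 14, 17 (4 total).

4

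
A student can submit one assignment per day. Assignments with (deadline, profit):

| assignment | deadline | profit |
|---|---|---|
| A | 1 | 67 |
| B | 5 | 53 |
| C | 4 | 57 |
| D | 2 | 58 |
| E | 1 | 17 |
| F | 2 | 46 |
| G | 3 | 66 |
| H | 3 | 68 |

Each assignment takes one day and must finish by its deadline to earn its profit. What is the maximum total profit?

Take jobs in profit order; each goes to the latest open slot no later than its deadline.
By profit: H(d3,68), A(d1,67), G(d3,66), D(d2,58), C(d4,57), B(d5,53), F(d2,46), E(d1,17)
H→slot 3; A→slot 1; G→slot 2; D skipped; C→slot 4; B→slot 5; F skipped; E skipped.
Profit = 67 + 66 + 68 + 57 + 53 = 311

311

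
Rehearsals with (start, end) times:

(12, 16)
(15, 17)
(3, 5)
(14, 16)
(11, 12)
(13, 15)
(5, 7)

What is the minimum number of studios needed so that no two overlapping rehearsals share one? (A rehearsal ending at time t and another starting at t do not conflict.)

3

Count concurrent intervals with a sweep; the peak is the room count.
Events (time:±→running): 3:+→1 5:-→0 5:+→1 7:-→0 11:+→1 12:-→0 12:+→1 13:+→2 14:+→3 … peak 3.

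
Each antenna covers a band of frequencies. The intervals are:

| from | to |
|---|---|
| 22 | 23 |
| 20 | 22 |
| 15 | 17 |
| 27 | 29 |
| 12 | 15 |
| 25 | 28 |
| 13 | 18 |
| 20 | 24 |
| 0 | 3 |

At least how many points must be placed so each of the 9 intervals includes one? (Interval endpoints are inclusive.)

4

Sort by right endpoint; whenever an interval is uncovered, place a point at its right end.
By right end: [0,3]  [12,15]  [15,17]  [13,18]  [20,22]  [22,23]  [20,24]  [25,28]  [27,29]
[0,3] uncovered → point at 3; [12,15] uncovered → point at 15; [20,22] uncovered → point at 22; [25,28] uncovered → point at 28.
Points: 3, 15, 22, 28 (4 total).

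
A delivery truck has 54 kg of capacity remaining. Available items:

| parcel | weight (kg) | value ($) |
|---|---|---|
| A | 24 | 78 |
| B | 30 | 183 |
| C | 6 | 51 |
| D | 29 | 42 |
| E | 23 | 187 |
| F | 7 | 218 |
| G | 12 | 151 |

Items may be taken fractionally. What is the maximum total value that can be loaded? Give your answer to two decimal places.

Greedy by value/weight ratio, highest first.
Ratios (sorted): F 31.14, G 12.58, C 8.50, E 8.13, B 6.10, A 3.25, D 1.45
take F (7 @ 218); take G (12 @ 151); take C (6 @ 51); take E (23 @ 187); take 6/30 of B → 36.60. Capacity used 54/54.
Total value = 643.60

643.60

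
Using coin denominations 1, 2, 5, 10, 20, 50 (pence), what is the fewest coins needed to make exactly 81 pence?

Use the largest denomination that fits, subtract, and repeat.
81 = 1×50 + 1×20 + 1×10 + 1×1
Total coins = 1 + 1 + 1 + 1 = 4

4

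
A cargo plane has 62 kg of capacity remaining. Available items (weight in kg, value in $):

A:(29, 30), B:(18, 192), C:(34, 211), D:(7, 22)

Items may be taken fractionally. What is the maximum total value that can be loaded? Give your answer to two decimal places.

Sort by value per unit weight and fill in that order.
Ratios (sorted): B 10.67, C 6.21, D 3.14, A 1.03
take B (18 @ 192); take C (34 @ 211); take D (7 @ 22); take 3/29 of A → 3.10. Capacity used 62/62.
Total value = 428.10

428.10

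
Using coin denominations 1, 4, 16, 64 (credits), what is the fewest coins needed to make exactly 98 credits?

5

98 = 1×64 + 2×16 + 2×1
Total coins = 1 + 2 + 2 = 5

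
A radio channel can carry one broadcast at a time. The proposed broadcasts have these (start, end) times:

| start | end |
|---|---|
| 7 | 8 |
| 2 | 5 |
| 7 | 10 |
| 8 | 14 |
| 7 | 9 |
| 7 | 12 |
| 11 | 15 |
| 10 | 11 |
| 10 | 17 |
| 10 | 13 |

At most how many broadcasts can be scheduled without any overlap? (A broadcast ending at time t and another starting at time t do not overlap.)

Sort by end time and greedily take each interval whose start is ≥ the last chosen end.
By end time: (2,5), (7,8), (7,9), (7,10), (10,11), (7,12), (10,13), (8,14), (11,15), (10,17).
Pick (2,5); next start ≥ 5 → (7,8); next start ≥ 8 → (10,11); next start ≥ 11 → (11,15).
Selected 4 broadcasts.

4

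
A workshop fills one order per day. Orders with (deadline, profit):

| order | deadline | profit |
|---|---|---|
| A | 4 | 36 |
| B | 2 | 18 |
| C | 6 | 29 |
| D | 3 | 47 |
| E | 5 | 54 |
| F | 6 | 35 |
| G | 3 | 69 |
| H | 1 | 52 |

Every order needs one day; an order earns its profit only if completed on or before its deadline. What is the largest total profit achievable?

Sort by profit descending; place each in the latest free slot ≤ its deadline.
Profit order: G=69 E=54 H=52 D=47 A=36 F=35 C=29 B=18
Assign: G→slot 3, E→slot 5, H→slot 1, D→slot 2, A→slot 4, F→slot 6, C skipped, B skipped.
Slots: [1:H] [2:D] [3:G] [4:A] [5:E] [6:F]
Profit = 52 + 47 + 69 + 36 + 54 + 35 = 293

293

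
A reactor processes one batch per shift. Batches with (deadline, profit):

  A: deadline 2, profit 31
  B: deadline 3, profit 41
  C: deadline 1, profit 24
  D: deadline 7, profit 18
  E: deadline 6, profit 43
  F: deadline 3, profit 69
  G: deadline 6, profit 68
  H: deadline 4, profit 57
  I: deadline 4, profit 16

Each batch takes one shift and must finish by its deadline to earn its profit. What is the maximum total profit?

Take jobs in profit order; each goes to the latest open slot no later than its deadline.
Profit order: F=69 G=68 H=57 E=43 B=41 A=31 C=24 D=18 I=16
Assign: F→slot 3, G→slot 6, H→slot 4, E→slot 5, B→slot 2, A→slot 1, C skipped, D→slot 7, I skipped.
Slots: [1:A] [2:B] [3:F] [4:H] [5:E] [6:G] [7:D]
Profit = 31 + 41 + 69 + 57 + 43 + 68 + 18 = 327

327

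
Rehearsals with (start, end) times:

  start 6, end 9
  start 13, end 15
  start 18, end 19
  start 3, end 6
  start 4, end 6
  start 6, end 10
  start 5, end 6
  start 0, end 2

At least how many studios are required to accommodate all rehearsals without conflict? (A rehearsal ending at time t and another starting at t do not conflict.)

3

The answer is the maximum number of intervals overlapping at any instant.
starts: [0, 3, 4, 5, 6, 6, 13, 18]
ends:   [2, 6, 6, 6, 9, 10, 15, 19]
s0→1 e2→0 s3→1 s4→2 s5→3  — peak 3.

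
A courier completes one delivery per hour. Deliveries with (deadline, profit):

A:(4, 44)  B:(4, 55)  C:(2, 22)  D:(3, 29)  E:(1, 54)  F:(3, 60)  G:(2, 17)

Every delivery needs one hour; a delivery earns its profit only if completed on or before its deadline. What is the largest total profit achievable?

Sort by profit descending; place each in the latest free slot ≤ its deadline.
By profit: F(d3,60), B(d4,55), E(d1,54), A(d4,44), D(d3,29), C(d2,22), G(d2,17)
F→slot 3; B→slot 4; E→slot 1; A→slot 2; D skipped; C skipped; G skipped.
Profit = 54 + 44 + 60 + 55 = 213

213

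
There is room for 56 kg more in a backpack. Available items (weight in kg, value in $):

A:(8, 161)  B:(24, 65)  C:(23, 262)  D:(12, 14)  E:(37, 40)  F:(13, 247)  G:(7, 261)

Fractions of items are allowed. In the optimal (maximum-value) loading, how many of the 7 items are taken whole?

Order: G (261/7=37.29) > A (161/8=20.12) > F (247/13=19.00) > C (262/23=11.39) > B (65/24=2.71) > D (14/12=1.17) > E (40/37=1.08)
Fill: take G (7 @ 261) → take A (8 @ 161) → take F (13 @ 247) → take C (23 @ 262) → take 5/24 of B → 13.54; 56/56 used.
4 item(s) taken whole; one partial (take 5/24 of B).

4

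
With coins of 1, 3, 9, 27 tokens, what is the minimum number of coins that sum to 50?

6

Greedy: take as many of the largest coin as possible, then repeat with the remainder.
50 = 1×27 + 2×9 + 1×3 + 2×1
Total coins = 1 + 2 + 1 + 2 = 6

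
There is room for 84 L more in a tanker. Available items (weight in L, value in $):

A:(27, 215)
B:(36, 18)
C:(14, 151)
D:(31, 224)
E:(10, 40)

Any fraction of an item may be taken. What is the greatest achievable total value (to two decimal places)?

Order: C (151/14=10.79) > A (215/27=7.96) > D (224/31=7.23) > E (40/10=4.00) > B (18/36=0.50)
Fill: take C (14 @ 151) → take A (27 @ 215) → take D (31 @ 224) → take E (10 @ 40) → take 2/36 of B → 1.00; 84/84 used.
Total value = 631.00

631.00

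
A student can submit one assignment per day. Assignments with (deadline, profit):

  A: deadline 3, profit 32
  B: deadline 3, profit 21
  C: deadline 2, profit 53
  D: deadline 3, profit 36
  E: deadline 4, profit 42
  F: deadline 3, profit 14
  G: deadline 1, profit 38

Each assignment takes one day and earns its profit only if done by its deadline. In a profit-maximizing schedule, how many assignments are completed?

Take jobs in profit order; each goes to the latest open slot no later than its deadline.
By profit: C(d2,53), E(d4,42), G(d1,38), D(d3,36), A(d3,32), B(d3,21), F(d3,14)
C→slot 2; E→slot 4; G→slot 1; D→slot 3; A skipped; B skipped; F skipped.
4 of 7 scheduled.

4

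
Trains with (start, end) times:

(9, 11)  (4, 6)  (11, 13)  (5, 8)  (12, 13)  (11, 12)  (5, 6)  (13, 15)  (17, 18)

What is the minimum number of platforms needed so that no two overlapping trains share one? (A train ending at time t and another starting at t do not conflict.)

3

The answer is the maximum number of intervals overlapping at any instant.
starts: [4, 5, 5, 9, 11, 11, 12, 13, 17]
ends:   [6, 6, 8, 11, 12, 13, 13, 15, 18]
s4→1 s5→2 s5→3  — peak 3.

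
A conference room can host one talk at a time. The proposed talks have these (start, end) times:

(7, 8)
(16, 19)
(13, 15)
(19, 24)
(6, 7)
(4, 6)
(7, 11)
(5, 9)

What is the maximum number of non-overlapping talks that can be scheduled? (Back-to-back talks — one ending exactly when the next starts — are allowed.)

6

Greedy by earliest finish: after sorting by end time, pick each interval compatible with the last pick.
Sorted by end: (4,6)  (6,7)  (7,8)  (5,9)  (7,11)  (13,15)  (16,19)  (19,24)
take (4,6); take (6,7); take (7,8); skip (5,9); take (13,15); take (16,19); take (19,24).
Selected 6 talks.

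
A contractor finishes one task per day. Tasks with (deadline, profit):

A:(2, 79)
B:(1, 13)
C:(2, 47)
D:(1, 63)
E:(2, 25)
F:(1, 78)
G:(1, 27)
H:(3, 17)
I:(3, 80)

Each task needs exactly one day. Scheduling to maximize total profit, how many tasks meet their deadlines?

3

Profit order: I=80 A=79 F=78 D=63 C=47 G=27 E=25 H=17 B=13
Assign: I→slot 3, A→slot 2, F→slot 1, D skipped, C skipped, G skipped, E skipped, H skipped, B skipped.
Slots: [1:F] [2:A] [3:I]
3 of 9 scheduled.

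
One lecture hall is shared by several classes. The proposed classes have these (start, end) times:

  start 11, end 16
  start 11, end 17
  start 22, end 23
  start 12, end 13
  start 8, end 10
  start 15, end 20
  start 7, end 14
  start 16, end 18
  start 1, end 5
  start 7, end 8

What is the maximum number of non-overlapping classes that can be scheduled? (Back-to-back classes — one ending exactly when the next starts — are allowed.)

Greedy by earliest finish: after sorting by end time, pick each interval compatible with the last pick.
By end time: (1,5), (7,8), (8,10), (12,13), (7,14), (11,16), (11,17), (16,18), (15,20), (22,23).
Pick (1,5); next start ≥ 5 → (7,8); next start ≥ 8 → (8,10); next start ≥ 10 → (12,13); next start ≥ 13 → (16,18); next start ≥ 18 → (22,23).
Selected 6 classes.

6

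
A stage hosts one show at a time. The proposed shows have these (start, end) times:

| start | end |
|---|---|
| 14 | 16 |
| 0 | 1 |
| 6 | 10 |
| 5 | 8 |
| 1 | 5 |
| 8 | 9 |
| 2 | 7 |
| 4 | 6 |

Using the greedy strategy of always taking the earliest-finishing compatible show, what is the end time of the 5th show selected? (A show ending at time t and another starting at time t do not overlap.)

16

Greedy by earliest finish: after sorting by end time, pick each interval compatible with the last pick.
By end time: (0,1), (1,5), (4,6), (2,7), (5,8), (8,9), (6,10), (14,16).
Pick (0,1); next start ≥ 1 → (1,5); next start ≥ 5 → (5,8); next start ≥ 8 → (8,9); next start ≥ 9 → (14,16).
Selected: (0,1) (1,5) (5,8) (8,9) (14,16)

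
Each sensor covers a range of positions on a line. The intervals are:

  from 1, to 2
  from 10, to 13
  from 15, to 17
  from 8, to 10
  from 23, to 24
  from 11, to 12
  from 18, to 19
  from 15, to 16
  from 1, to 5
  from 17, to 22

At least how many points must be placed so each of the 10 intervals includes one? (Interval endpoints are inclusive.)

Process intervals by earliest right end; each time one isn't hit yet, stab at its right endpoint.
By right end: [1,2]  [1,5]  [8,10]  [11,12]  [10,13]  [15,16]  [15,17]  [18,19]  [17,22]  [23,24]
[1,2] uncovered → point at 2; [8,10] uncovered → point at 10; [11,12] uncovered → point at 12; [15,16] uncovered → point at 16; [18,19] uncovered → point at 19; [23,24] uncovered → point at 24.
Points: 2, 10, 12, 16, 19, 24 (6 total).

6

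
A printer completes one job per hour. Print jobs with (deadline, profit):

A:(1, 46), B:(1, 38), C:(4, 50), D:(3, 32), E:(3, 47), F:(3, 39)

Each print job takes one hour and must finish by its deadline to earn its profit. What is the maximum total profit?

182

Sort by profit descending; place each in the latest free slot ≤ its deadline.
Profit order: C=50 E=47 A=46 F=39 B=38 D=32
Assign: C→slot 4, E→slot 3, A→slot 1, F→slot 2, B skipped, D skipped.
Slots: [1:A] [2:F] [3:E] [4:C]
Profit = 46 + 39 + 47 + 50 = 182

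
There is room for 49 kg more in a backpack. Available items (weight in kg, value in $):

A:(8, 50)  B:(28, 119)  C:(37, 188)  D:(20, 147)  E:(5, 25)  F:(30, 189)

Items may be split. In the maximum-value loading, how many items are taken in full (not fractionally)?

Ratios (sorted): D 7.35, F 6.30, A 6.25, C 5.08, E 5.00, B 4.25
take D (20 @ 147); take 29/30 of F → 182.70. Capacity used 49/49.
1 item(s) taken whole; one partial (take 29/30 of F).

1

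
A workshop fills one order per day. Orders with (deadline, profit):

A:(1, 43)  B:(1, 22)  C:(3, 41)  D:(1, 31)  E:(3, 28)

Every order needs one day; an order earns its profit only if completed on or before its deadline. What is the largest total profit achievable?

112

Sort by profit descending; place each in the latest free slot ≤ its deadline.
By profit: A(d1,43), C(d3,41), D(d1,31), E(d3,28), B(d1,22)
A→slot 1; C→slot 3; D skipped; E→slot 2; B skipped.
Profit = 43 + 28 + 41 = 112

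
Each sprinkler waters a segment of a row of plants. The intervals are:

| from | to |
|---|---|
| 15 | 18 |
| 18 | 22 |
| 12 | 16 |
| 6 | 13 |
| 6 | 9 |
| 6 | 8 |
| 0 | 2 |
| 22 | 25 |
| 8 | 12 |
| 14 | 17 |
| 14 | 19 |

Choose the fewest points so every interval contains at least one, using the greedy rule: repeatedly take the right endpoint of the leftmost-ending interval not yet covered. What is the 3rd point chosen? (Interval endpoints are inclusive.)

16

Sort by right endpoint; whenever an interval is uncovered, place a point at its right end.
Sorted: [0,2] [6,8] [6,9] [8,12] [6,13] [12,16] [14,17] [15,18] [14,19] [18,22] [22,25]
{[0,2]} hit by 2; {[6,8],[6,9],[8,12],[6,13]} hit by 8; {[12,16],[14,17],[15,18],[14,19]} hit by 16; {[18,22],[22,25]} hit by 22.
Points: 2, 8, 16, 22 (4 total).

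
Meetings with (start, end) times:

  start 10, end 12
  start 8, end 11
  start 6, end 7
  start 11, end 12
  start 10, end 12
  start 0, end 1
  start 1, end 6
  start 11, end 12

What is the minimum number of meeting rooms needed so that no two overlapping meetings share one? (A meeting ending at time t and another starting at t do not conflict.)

Count concurrent intervals with a sweep; the peak is the room count.
starts: [0, 1, 6, 8, 10, 10, 11, 11]
ends:   [1, 6, 7, 11, 12, 12, 12, 12]
s0→1 e1→0 s1→1 e6→0 s6→1 e7→0 s8→1 s10→2 s10→3 e11→2 s11→3 s11→4  — peak 4.

4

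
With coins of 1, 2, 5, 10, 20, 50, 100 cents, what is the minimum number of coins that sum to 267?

267 = 2×100 + 1×50 + 1×10 + 1×5 + 1×2
Total coins = 2 + 1 + 1 + 1 + 1 = 6

6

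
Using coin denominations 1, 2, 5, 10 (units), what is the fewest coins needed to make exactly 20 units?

2

20 − 2×10→0
Total coins = 2 = 2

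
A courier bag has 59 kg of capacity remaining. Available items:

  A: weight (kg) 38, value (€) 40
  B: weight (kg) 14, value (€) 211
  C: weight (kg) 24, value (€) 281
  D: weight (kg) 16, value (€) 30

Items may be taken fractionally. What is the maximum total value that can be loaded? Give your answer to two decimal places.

527.26

Order: B (211/14=15.07) > C (281/24=11.71) > D (30/16=1.88) > A (40/38=1.05)
Fill: take B (14 @ 211) → take C (24 @ 281) → take D (16 @ 30) → take 5/38 of A → 5.26; 59/59 used.
Total value = 527.26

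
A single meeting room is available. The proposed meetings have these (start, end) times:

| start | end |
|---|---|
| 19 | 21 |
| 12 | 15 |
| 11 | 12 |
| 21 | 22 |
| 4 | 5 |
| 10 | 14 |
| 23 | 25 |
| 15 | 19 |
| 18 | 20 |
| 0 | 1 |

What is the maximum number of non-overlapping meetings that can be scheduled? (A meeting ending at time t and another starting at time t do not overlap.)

8

Greedy by earliest finish: after sorting by end time, pick each interval compatible with the last pick.
By end time: (0,1), (4,5), (11,12), (10,14), (12,15), (15,19), (18,20), (19,21), (21,22), (23,25).
Pick (0,1); next start ≥ 1 → (4,5); next start ≥ 5 → (11,12); next start ≥ 12 → (12,15); next start ≥ 15 → (15,19); next start ≥ 19 → (19,21); next start ≥ 21 → (21,22); next start ≥ 22 → (23,25).
Selected 8 meetings.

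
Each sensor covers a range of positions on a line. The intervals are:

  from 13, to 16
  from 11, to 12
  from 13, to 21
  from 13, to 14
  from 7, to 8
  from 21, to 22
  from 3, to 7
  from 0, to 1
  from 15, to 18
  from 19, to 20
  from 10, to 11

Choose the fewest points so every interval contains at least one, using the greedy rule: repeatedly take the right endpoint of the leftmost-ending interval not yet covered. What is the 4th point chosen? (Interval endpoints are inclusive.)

Sorted: [0,1] [3,7] [7,8] [10,11] [11,12] [13,14] [13,16] [15,18] [19,20] [13,21] [21,22]
{[0,1]} hit by 1; {[3,7],[7,8]} hit by 7; {[10,11],[11,12]} hit by 11; {[13,14],[13,16]} hit by 14; {[15,18]} hit by 18; {[19,20],[13,21]} hit by 20; {[21,22]} hit by 22.
Points: 1, 7, 11, 14, 18, 20, 22 (7 total).

14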